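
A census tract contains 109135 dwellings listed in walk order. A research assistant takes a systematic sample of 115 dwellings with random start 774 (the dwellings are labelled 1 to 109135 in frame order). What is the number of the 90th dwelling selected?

85235

k = 109135/115 = 949
90th selection = r + (90−1)·k = 774 + 89×949 = 774 + 84461 = 85235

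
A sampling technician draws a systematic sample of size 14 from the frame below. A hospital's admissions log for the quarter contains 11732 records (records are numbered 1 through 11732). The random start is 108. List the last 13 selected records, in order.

946, 1784, 2622, 3460, 4298, 5136, 5974, 6812, 7650, 8488, 9326, 10164, 11002

k = N/n = 11732/14 = 838
2nd selection = 108 + 1×838 = 946
3rd: 946 + 838 = 1784
4th: 1784 + 838 = 2622
5th: 2622 + 838 = 3460
6th: 3460 + 838 = 4298
7th: 4298 + 838 = 5136
8th: 5136 + 838 = 5974
9th: 5974 + 838 = 6812
10th: 6812 + 838 = 7650
11th: 7650 + 838 = 8488
12th: 8488 + 838 = 9326
13th: 9326 + 838 = 10164
14th: 10164 + 838 = 11002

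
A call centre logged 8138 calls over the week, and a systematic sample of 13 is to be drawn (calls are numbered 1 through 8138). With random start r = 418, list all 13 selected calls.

418, 1044, 1670, 2296, 2922, 3548, 4174, 4800, 5426, 6052, 6678, 7304, 7930

k = N/n = 8138/13 = 626
call 1: 418
call 2: 418 + 626 = 1044
call 3: 1044 + 626 = 1670
call 4: 1670 + 626 = 2296
call 5: 2296 + 626 = 2922
call 6: 2922 + 626 = 3548
call 7: 3548 + 626 = 4174
call 8: 4174 + 626 = 4800
call 9: 4800 + 626 = 5426
call 10: 5426 + 626 = 6052
call 11: 6052 + 626 = 6678
call 12: 6678 + 626 = 7304
call 13: 7304 + 626 = 7930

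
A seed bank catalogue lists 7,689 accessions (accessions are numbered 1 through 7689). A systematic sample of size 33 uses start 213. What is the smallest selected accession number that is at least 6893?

6970

k = 7689/33 = 233
Steps past start: ⌈(6893 − 213)/233⌉ = ⌈6680/233⌉ = 29
Selected accession: 213 + 29×233 = 6970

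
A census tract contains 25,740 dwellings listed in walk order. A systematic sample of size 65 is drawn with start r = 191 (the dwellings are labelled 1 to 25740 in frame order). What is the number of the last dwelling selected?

25535

k = 25740/65 = 396
65th selection = r + (65−1)·k = 191 + 64×396 = 191 + 25344 = 25535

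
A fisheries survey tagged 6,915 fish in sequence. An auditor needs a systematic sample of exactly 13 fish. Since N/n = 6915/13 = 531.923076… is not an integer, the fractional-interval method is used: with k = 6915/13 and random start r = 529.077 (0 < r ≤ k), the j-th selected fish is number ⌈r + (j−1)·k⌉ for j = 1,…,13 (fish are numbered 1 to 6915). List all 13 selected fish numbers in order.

530, 1062, 1593, 2125, 2657, 3189, 3721, 4253, 4785, 5317, 5849, 6381, 6913

j=1: r + 0k = 529.077 → ⌈·⌉ = 530
j=2: r + 1k = 1061.000076… → ⌈·⌉ = 1062
j=3: r + 2k = 1592.923153… → ⌈·⌉ = 1593
j=4: r + 3k = 2124.846230… → ⌈·⌉ = 2125
j=5: r + 4k = 2656.769307… → ⌈·⌉ = 2657
j=6: r + 5k = 3188.692384… → ⌈·⌉ = 3189
j=7: r + 6k = 3720.615461… → ⌈·⌉ = 3721
j=8: r + 7k = 4252.538538… → ⌈·⌉ = 4253
j=9: r + 8k = 4784.461615… → ⌈·⌉ = 4785
j=10: r + 9k = 5316.384692… → ⌈·⌉ = 5317
j=11: r + 10k = 5848.307769… → ⌈·⌉ = 5849
j=12: r + 11k = 6380.230846… → ⌈·⌉ = 6381
j=13: r + 12k = 6912.153923… → ⌈·⌉ = 6913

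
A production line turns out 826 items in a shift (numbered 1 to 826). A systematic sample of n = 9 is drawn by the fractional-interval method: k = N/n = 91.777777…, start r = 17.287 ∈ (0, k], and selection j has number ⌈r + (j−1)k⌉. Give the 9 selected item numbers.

j=1: r + 0k = 17.287 → ⌈·⌉ = 18
j=2: r + 1k = 109.064777… → ⌈·⌉ = 110
j=3: r + 2k = 200.842555… → ⌈·⌉ = 201
j=4: r + 3k = 292.620333… → ⌈·⌉ = 293
j=5: r + 4k = 384.398111… → ⌈·⌉ = 385
j=6: r + 5k = 476.175888… → ⌈·⌉ = 477
j=7: r + 6k = 567.953666… → ⌈·⌉ = 568
j=8: r + 7k = 659.731444… → ⌈·⌉ = 660
j=9: r + 8k = 751.509222… → ⌈·⌉ = 752

18, 110, 201, 293, 385, 477, 568, 660, 752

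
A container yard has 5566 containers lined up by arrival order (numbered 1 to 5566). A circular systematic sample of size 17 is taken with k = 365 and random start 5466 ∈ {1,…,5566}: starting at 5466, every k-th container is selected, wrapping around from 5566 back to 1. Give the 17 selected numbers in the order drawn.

Selection 1: 5466
Selection 2: 5466 + 365 = 5831 → 5831 − 5566 = 265
Selection 3: 265 + 365 = 630
Selection 4: 630 + 365 = 995
Selection 5: 995 + 365 = 1360
Selection 6: 1360 + 365 = 1725
Selection 7: 1725 + 365 = 2090
Selection 8: 2090 + 365 = 2455
Selection 9: 2455 + 365 = 2820
Selection 10: 2820 + 365 = 3185
Selection 11: 3185 + 365 = 3550
Selection 12: 3550 + 365 = 3915
Selection 13: 3915 + 365 = 4280
Selection 14: 4280 + 365 = 4645
Selection 15: 4645 + 365 = 5010
Selection 16: 5010 + 365 = 5375
Selection 17: 5375 + 365 = 5740 → 5740 − 5566 = 174

5466, 265, 630, 995, 1360, 1725, 2090, 2455, 2820, 3185, 3550, 3915, 4280, 4645, 5010, 5375, 174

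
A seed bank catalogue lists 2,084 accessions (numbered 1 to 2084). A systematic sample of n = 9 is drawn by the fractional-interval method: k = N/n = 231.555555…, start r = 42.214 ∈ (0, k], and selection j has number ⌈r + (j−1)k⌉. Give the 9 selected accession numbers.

43, 274, 506, 737, 969, 1200, 1432, 1664, 1895

j=1: r + 0k = 42.214 → ⌈·⌉ = 43
j=2: r + 1k = 273.769555… → ⌈·⌉ = 274
j=3: r + 2k = 505.325111… → ⌈·⌉ = 506
j=4: r + 3k = 736.880666… → ⌈·⌉ = 737
j=5: r + 4k = 968.436222… → ⌈·⌉ = 969
j=6: r + 5k = 1199.991777… → ⌈·⌉ = 1200
j=7: r + 6k = 1431.547333… → ⌈·⌉ = 1432
j=8: r + 7k = 1663.102888… → ⌈·⌉ = 1664
j=9: r + 8k = 1894.658444… → ⌈·⌉ = 1895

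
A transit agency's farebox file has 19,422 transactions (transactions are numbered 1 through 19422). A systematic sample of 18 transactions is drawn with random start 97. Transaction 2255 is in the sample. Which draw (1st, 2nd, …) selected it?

k = 19422/18 = 1079
position = (2255 − 97)/1079 + 1 = 2158/1079 + 1 = 2 + 1 = 3

3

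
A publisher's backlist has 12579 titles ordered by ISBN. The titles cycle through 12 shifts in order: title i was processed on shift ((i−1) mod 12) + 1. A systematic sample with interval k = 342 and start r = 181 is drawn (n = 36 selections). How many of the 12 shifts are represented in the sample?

2

Consecutive selections differ by k = 342, so their shift numbers differ by 342 mod 12 = 6.
gcd(342, 12) = 6, so the sample visits 12/6 = 2 distinct residues mod 12.
Start 181 is shift 1; the shifts hit are 1, 7.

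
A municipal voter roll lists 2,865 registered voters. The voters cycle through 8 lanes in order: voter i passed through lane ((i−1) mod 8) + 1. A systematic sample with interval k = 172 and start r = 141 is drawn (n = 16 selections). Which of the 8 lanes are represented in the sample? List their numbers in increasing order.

Consecutive selections differ by k = 172, so their lane numbers differ by 172 mod 8 = 4.
gcd(172, 8) = 4, so the sample visits 8/4 = 2 distinct residues mod 8.
Start 141 is lane 5; the lanes hit are 1, 5.

1, 5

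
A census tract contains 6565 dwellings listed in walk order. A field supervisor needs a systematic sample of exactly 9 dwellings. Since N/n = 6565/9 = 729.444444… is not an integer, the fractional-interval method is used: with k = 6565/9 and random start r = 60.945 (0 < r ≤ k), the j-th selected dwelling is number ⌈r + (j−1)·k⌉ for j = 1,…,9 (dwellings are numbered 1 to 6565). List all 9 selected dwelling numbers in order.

61, 791, 1520, 2250, 2979, 3709, 4438, 5168, 5897

j=1: r + 0k = 60.945 → ⌈·⌉ = 61
j=2: r + 1k = 790.389444… → ⌈·⌉ = 791
j=3: r + 2k = 1519.833888… → ⌈·⌉ = 1520
j=4: r + 3k = 2249.278333… → ⌈·⌉ = 2250
j=5: r + 4k = 2978.722777… → ⌈·⌉ = 2979
j=6: r + 5k = 3708.167222… → ⌈·⌉ = 3709
j=7: r + 6k = 4437.611666… → ⌈·⌉ = 4438
j=8: r + 7k = 5167.056111… → ⌈·⌉ = 5168
j=9: r + 8k = 5896.500555… → ⌈·⌉ = 5897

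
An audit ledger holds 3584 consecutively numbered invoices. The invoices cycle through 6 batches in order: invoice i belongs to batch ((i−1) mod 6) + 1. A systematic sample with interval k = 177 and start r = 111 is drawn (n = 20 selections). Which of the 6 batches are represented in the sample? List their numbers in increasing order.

Consecutive selections differ by k = 177, so their batch numbers differ by 177 mod 6 = 3.
gcd(177, 6) = 3, so the sample visits 6/3 = 2 distinct residues mod 6.
Start 111 is batch 3; the batches hit are 3, 6.

3, 6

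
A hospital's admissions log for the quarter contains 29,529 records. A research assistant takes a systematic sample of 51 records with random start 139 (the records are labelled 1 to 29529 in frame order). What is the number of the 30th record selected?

k = 29529/51 = 579
30th selection = r + (30−1)·k = 139 + 29×579 = 139 + 16791 = 16930

16930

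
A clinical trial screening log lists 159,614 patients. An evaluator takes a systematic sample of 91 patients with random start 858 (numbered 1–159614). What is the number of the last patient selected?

158718

k = 159614/91 = 1754
91st selection = r + (91−1)·k = 858 + 90×1754 = 858 + 157860 = 158718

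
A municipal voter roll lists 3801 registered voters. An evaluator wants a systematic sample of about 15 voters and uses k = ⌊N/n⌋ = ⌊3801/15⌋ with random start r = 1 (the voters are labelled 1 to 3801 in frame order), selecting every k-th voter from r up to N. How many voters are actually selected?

k = ⌊3801/15⌋ = 253
Achieved size = ⌊(3801 − 1)/253⌋ + 1 = ⌊3800/253⌋ + 1 = 15 + 1 = 16
(last selection: 1 + 15×253 = 3796 ≤ 3801; next would be 4049 > 3801)

16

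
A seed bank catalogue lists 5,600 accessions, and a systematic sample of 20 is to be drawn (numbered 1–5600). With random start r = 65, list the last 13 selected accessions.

2025, 2305, 2585, 2865, 3145, 3425, 3705, 3985, 4265, 4545, 4825, 5105, 5385

k = N/n = 5600/20 = 280
8th selection = 65 + 7×280 = 2025
9th: 2025 + 280 = 2305
10th: 2305 + 280 = 2585
11th: 2585 + 280 = 2865
12th: 2865 + 280 = 3145
13th: 3145 + 280 = 3425
14th: 3425 + 280 = 3705
15th: 3705 + 280 = 3985
16th: 3985 + 280 = 4265
17th: 4265 + 280 = 4545
18th: 4545 + 280 = 4825
19th: 4825 + 280 = 5105
20th: 5105 + 280 = 5385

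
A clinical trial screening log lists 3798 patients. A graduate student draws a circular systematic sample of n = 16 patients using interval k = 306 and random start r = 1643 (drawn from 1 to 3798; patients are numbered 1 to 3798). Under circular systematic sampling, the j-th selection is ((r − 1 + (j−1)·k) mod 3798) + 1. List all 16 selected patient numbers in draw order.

1643, 1949, 2255, 2561, 2867, 3173, 3479, 3785, 293, 599, 905, 1211, 1517, 1823, 2129, 2435

Selection 1: 1643
Selection 2: 1643 + 306 = 1949
Selection 3: 1949 + 306 = 2255
Selection 4: 2255 + 306 = 2561
Selection 5: 2561 + 306 = 2867
Selection 6: 2867 + 306 = 3173
Selection 7: 3173 + 306 = 3479
Selection 8: 3479 + 306 = 3785
Selection 9: 3785 + 306 = 4091 → 4091 − 3798 = 293
Selection 10: 293 + 306 = 599
Selection 11: 599 + 306 = 905
Selection 12: 905 + 306 = 1211
Selection 13: 1211 + 306 = 1517
Selection 14: 1517 + 306 = 1823
Selection 15: 1823 + 306 = 2129
Selection 16: 2129 + 306 = 2435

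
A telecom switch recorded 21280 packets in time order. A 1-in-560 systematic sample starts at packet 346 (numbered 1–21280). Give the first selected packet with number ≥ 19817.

k = 560
Steps past start: ⌈(19817 − 346)/560⌉ = ⌈19471/560⌉ = 35
Selected packet: 346 + 35×560 = 19946

19946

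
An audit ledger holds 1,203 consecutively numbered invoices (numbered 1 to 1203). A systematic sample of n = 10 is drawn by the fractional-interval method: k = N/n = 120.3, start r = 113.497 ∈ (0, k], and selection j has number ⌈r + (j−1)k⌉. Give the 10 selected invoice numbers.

114, 234, 355, 475, 595, 715, 836, 956, 1076, 1197

j=1: r + 0k = 113.497 → ⌈·⌉ = 114
j=2: r + 1k = 233.797 → ⌈·⌉ = 234
j=3: r + 2k = 354.097 → ⌈·⌉ = 355
j=4: r + 3k = 474.397 → ⌈·⌉ = 475
j=5: r + 4k = 594.697 → ⌈·⌉ = 595
j=6: r + 5k = 714.997 → ⌈·⌉ = 715
j=7: r + 6k = 835.297 → ⌈·⌉ = 836
j=8: r + 7k = 955.597 → ⌈·⌉ = 956
j=9: r + 8k = 1075.897 → ⌈·⌉ = 1076
j=10: r + 9k = 1196.197 → ⌈·⌉ = 1197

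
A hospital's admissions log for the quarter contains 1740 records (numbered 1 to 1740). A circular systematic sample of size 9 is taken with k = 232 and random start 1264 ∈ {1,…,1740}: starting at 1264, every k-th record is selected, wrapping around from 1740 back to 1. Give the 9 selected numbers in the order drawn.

Selection 1: 1264
Selection 2: 1264 + 232 = 1496
Selection 3: 1496 + 232 = 1728
Selection 4: 1728 + 232 = 1960 → 1960 − 1740 = 220
Selection 5: 220 + 232 = 452
Selection 6: 452 + 232 = 684
Selection 7: 684 + 232 = 916
Selection 8: 916 + 232 = 1148
Selection 9: 1148 + 232 = 1380

1264, 1496, 1728, 220, 452, 684, 916, 1148, 1380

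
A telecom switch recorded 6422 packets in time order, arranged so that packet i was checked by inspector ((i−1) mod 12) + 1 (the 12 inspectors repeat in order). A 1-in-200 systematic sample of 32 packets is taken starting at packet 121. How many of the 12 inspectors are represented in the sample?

Consecutive selections differ by k = 200, so their inspector numbers differ by 200 mod 12 = 8.
gcd(200, 12) = 4, so the sample visits 12/4 = 3 distinct residues mod 12.
Start 121 is inspector 1; the inspectors hit are 1, 5, 9.

3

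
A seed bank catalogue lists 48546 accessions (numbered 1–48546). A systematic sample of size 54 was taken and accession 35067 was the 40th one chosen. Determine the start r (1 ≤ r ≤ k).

6

k = 48546/54 = 899
r = 35067 − (40−1)×899 = 35067 − 35061 = 6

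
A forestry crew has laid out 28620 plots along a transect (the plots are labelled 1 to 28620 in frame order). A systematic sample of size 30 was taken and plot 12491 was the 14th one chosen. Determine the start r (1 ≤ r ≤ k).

89

k = 28620/30 = 954
r = 12491 − (14−1)×954 = 12491 − 12402 = 89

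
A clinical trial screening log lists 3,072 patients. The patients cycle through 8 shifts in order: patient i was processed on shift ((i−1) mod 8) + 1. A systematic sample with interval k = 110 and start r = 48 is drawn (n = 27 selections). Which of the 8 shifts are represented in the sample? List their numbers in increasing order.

Consecutive selections differ by k = 110, so their shift numbers differ by 110 mod 8 = 6.
gcd(110, 8) = 2, so the sample visits 8/2 = 4 distinct residues mod 8.
Start 48 is shift 8; the shifts hit are 2, 4, 6, 8.

2, 4, 6, 8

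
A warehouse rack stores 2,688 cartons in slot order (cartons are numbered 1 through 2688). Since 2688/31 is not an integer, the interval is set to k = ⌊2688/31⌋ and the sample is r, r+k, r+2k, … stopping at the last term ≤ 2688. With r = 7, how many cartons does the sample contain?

32

k = ⌊2688/31⌋ = 86
Achieved size = ⌊(2688 − 7)/86⌋ + 1 = ⌊2681/86⌋ + 1 = 31 + 1 = 32
(last selection: 7 + 31×86 = 2673 ≤ 2688; next would be 2759 > 2688)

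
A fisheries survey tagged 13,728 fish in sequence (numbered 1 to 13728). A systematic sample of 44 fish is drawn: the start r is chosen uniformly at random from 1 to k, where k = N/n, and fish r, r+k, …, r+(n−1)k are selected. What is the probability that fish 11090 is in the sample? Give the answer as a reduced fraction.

1/312

k = 13728/44 = 312.
Fish 11090 is selected iff r ≡ 11090 (mod 312); exactly one such r in {1,…,312}.
Inclusion probability = 1/312.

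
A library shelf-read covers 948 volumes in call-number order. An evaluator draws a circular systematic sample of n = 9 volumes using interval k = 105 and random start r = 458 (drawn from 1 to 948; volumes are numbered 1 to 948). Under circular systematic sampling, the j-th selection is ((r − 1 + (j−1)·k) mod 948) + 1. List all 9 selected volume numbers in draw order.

Selection 1: 458
Selection 2: 458 + 105 = 563
Selection 3: 563 + 105 = 668
Selection 4: 668 + 105 = 773
Selection 5: 773 + 105 = 878
Selection 6: 878 + 105 = 983 → 983 − 948 = 35
Selection 7: 35 + 105 = 140
Selection 8: 140 + 105 = 245
Selection 9: 245 + 105 = 350

458, 563, 668, 773, 878, 35, 140, 245, 350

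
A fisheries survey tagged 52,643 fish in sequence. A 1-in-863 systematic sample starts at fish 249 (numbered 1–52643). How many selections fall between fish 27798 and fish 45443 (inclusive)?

21

k = 863
First selection ≥ 27798: 249 + ⌈(27798−249)/863⌉·863 = 249 + 32×863 = 27865
Last selection ≤ 45443: 249 + ⌊(45443−249)/863⌋·863 = 249 + 52×863 = 45125
Count = 52 − 32 + 1 = 21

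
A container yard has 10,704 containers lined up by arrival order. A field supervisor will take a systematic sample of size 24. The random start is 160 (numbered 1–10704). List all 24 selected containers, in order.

160, 606, 1052, 1498, 1944, 2390, 2836, 3282, 3728, 4174, 4620, 5066, 5512, 5958, 6404, 6850, 7296, 7742, 8188, 8634, 9080, 9526, 9972, 10418

k = N/n = 10704/24 = 446
container 1: 160
container 2: 160 + 446 = 606
container 3: 606 + 446 = 1052
container 4: 1052 + 446 = 1498
container 5: 1498 + 446 = 1944
container 6: 1944 + 446 = 2390
container 7: 2390 + 446 = 2836
container 8: 2836 + 446 = 3282
container 9: 3282 + 446 = 3728
container 10: 3728 + 446 = 4174
container 11: 4174 + 446 = 4620
container 12: 4620 + 446 = 5066
container 13: 5066 + 446 = 5512
container 14: 5512 + 446 = 5958
container 15: 5958 + 446 = 6404
container 16: 6404 + 446 = 6850
container 17: 6850 + 446 = 7296
container 18: 7296 + 446 = 7742
container 19: 7742 + 446 = 8188
container 20: 8188 + 446 = 8634
container 21: 8634 + 446 = 9080
container 22: 9080 + 446 = 9526
container 23: 9526 + 446 = 9972
container 24: 9972 + 446 = 10418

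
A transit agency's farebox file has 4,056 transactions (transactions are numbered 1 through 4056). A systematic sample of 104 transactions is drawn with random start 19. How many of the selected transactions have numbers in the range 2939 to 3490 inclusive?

k = 4056/104 = 39
First selection ≥ 2939: 19 + ⌈(2939−19)/39⌉·39 = 19 + 75×39 = 2944
Last selection ≤ 3490: 19 + ⌊(3490−19)/39⌋·39 = 19 + 89×39 = 3490
Count = 89 − 75 + 1 = 15

15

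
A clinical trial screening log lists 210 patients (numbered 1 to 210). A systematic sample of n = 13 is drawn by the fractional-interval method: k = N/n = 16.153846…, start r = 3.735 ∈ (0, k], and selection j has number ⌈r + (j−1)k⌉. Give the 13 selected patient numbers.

j=1: r + 0k = 3.735 → ⌈·⌉ = 4
j=2: r + 1k = 19.888846… → ⌈·⌉ = 20
j=3: r + 2k = 36.042692… → ⌈·⌉ = 37
j=4: r + 3k = 52.196538… → ⌈·⌉ = 53
j=5: r + 4k = 68.350384… → ⌈·⌉ = 69
j=6: r + 5k = 84.504230… → ⌈·⌉ = 85
j=7: r + 6k = 100.658076… → ⌈·⌉ = 101
j=8: r + 7k = 116.811923… → ⌈·⌉ = 117
j=9: r + 8k = 132.965769… → ⌈·⌉ = 133
j=10: r + 9k = 149.119615… → ⌈·⌉ = 150
j=11: r + 10k = 165.273461… → ⌈·⌉ = 166
j=12: r + 11k = 181.427307… → ⌈·⌉ = 182
j=13: r + 12k = 197.581153… → ⌈·⌉ = 198

4, 20, 37, 53, 69, 85, 101, 117, 133, 150, 166, 182, 198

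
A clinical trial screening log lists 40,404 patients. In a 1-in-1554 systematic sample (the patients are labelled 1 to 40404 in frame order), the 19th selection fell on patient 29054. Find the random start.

1082

k = 1554
r = 29054 − (19−1)×1554 = 29054 − 27972 = 1082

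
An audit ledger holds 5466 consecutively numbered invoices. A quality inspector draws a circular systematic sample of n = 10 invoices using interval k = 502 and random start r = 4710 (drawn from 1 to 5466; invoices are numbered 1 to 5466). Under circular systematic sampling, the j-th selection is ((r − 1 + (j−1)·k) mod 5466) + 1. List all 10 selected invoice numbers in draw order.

4710, 5212, 248, 750, 1252, 1754, 2256, 2758, 3260, 3762

Selection 1: 4710
Selection 2: 4710 + 502 = 5212
Selection 3: 5212 + 502 = 5714 → 5714 − 5466 = 248
Selection 4: 248 + 502 = 750
Selection 5: 750 + 502 = 1252
Selection 6: 1252 + 502 = 1754
Selection 7: 1754 + 502 = 2256
Selection 8: 2256 + 502 = 2758
Selection 9: 2758 + 502 = 3260
Selection 10: 3260 + 502 = 3762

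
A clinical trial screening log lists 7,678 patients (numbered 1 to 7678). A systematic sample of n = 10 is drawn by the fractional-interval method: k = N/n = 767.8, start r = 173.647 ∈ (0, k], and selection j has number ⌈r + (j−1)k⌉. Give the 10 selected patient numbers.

j=1: r + 0k = 173.647 → ⌈·⌉ = 174
j=2: r + 1k = 941.447 → ⌈·⌉ = 942
j=3: r + 2k = 1709.247 → ⌈·⌉ = 1710
j=4: r + 3k = 2477.047 → ⌈·⌉ = 2478
j=5: r + 4k = 3244.847 → ⌈·⌉ = 3245
j=6: r + 5k = 4012.647 → ⌈·⌉ = 4013
j=7: r + 6k = 4780.447 → ⌈·⌉ = 4781
j=8: r + 7k = 5548.247 → ⌈·⌉ = 5549
j=9: r + 8k = 6316.047 → ⌈·⌉ = 6317
j=10: r + 9k = 7083.847 → ⌈·⌉ = 7084

174, 942, 1710, 2478, 3245, 4013, 4781, 5549, 6317, 7084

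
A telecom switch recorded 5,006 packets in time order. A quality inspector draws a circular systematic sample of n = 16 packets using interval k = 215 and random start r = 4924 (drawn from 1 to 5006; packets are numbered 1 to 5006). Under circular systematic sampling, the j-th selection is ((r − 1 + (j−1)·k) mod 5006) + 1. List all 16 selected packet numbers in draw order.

Selection 1: 4924
Selection 2: 4924 + 215 = 5139 → 5139 − 5006 = 133
Selection 3: 133 + 215 = 348
Selection 4: 348 + 215 = 563
Selection 5: 563 + 215 = 778
Selection 6: 778 + 215 = 993
Selection 7: 993 + 215 = 1208
Selection 8: 1208 + 215 = 1423
Selection 9: 1423 + 215 = 1638
Selection 10: 1638 + 215 = 1853
Selection 11: 1853 + 215 = 2068
Selection 12: 2068 + 215 = 2283
Selection 13: 2283 + 215 = 2498
Selection 14: 2498 + 215 = 2713
Selection 15: 2713 + 215 = 2928
Selection 16: 2928 + 215 = 3143

4924, 133, 348, 563, 778, 993, 1208, 1423, 1638, 1853, 2068, 2283, 2498, 2713, 2928, 3143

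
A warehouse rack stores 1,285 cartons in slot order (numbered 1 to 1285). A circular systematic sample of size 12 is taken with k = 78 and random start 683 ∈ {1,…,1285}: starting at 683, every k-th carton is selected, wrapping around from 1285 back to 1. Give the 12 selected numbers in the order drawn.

683, 761, 839, 917, 995, 1073, 1151, 1229, 22, 100, 178, 256

Selection 1: 683
Selection 2: 683 + 78 = 761
Selection 3: 761 + 78 = 839
Selection 4: 839 + 78 = 917
Selection 5: 917 + 78 = 995
Selection 6: 995 + 78 = 1073
Selection 7: 1073 + 78 = 1151
Selection 8: 1151 + 78 = 1229
Selection 9: 1229 + 78 = 1307 → 1307 − 1285 = 22
Selection 10: 22 + 78 = 100
Selection 11: 100 + 78 = 178
Selection 12: 178 + 78 = 256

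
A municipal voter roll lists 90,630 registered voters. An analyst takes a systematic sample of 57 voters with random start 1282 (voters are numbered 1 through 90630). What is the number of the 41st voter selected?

64882

k = 90630/57 = 1590
41st selection = r + (41−1)·k = 1282 + 40×1590 = 1282 + 63600 = 64882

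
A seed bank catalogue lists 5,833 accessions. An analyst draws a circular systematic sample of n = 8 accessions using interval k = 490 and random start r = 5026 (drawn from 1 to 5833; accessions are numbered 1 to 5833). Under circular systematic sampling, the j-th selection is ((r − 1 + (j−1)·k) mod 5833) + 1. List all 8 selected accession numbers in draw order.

Selection 1: 5026
Selection 2: 5026 + 490 = 5516
Selection 3: 5516 + 490 = 6006 → 6006 − 5833 = 173
Selection 4: 173 + 490 = 663
Selection 5: 663 + 490 = 1153
Selection 6: 1153 + 490 = 1643
Selection 7: 1643 + 490 = 2133
Selection 8: 2133 + 490 = 2623

5026, 5516, 173, 663, 1153, 1643, 2133, 2623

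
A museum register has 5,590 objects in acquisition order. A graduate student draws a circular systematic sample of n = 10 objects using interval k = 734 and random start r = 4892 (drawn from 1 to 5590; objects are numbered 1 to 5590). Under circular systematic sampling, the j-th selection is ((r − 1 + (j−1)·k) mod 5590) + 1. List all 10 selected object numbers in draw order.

4892, 36, 770, 1504, 2238, 2972, 3706, 4440, 5174, 318

Selection 1: 4892
Selection 2: 4892 + 734 = 5626 → 5626 − 5590 = 36
Selection 3: 36 + 734 = 770
Selection 4: 770 + 734 = 1504
Selection 5: 1504 + 734 = 2238
Selection 6: 2238 + 734 = 2972
Selection 7: 2972 + 734 = 3706
Selection 8: 3706 + 734 = 4440
Selection 9: 4440 + 734 = 5174
Selection 10: 5174 + 734 = 5908 → 5908 − 5590 = 318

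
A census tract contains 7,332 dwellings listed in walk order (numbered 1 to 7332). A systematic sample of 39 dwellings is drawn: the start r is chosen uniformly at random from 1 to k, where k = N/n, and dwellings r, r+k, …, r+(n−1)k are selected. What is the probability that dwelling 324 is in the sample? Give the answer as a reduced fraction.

k = 7332/39 = 188.
Dwelling 324 is selected iff r ≡ 324 (mod 188); exactly one such r in {1,…,188}.
Inclusion probability = 1/188.

1/188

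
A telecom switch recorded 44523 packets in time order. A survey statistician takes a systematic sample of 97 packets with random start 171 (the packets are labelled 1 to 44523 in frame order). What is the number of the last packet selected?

44235

k = 44523/97 = 459
97th selection = r + (97−1)·k = 171 + 96×459 = 171 + 44064 = 44235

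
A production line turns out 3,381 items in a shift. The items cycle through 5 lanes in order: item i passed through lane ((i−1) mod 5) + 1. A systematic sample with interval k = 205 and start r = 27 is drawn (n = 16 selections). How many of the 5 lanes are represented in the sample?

Consecutive selections differ by k = 205, so their lane numbers differ by 205 mod 5 = 0.
gcd(205, 5) = 5, so the sample visits 5/5 = 1 distinct residues mod 5.
Start 27 is lane 2; the lanes hit are 2.

1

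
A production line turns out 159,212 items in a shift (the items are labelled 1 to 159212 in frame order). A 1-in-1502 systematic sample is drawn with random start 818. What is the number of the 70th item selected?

104456

k = 1502
70th selection = r + (70−1)·k = 818 + 69×1502 = 818 + 103638 = 104456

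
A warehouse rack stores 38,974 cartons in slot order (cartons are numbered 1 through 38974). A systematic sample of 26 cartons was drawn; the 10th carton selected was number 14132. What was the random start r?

k = 38974/26 = 1499
r = 14132 − (10−1)×1499 = 14132 − 13491 = 641

641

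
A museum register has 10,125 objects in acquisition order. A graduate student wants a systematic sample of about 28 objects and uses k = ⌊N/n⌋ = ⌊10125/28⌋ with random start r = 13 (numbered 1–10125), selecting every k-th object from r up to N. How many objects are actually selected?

k = ⌊10125/28⌋ = 361
Achieved size = ⌊(10125 − 13)/361⌋ + 1 = ⌊10112/361⌋ + 1 = 28 + 1 = 29
(last selection: 13 + 28×361 = 10121 ≤ 10125; next would be 10482 > 10125)

29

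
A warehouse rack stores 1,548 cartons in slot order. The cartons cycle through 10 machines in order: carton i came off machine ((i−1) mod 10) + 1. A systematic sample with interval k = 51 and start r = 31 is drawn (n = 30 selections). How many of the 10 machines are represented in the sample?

Consecutive selections differ by k = 51, so their machine numbers differ by 51 mod 10 = 1.
gcd(51, 10) = 1, so the sample visits 10/1 = 10 distinct residues mod 10.
Start 31 is machine 1; the machines hit are 1, 2, 3, 4, 5, 6, 7, 8, 9, 10.

10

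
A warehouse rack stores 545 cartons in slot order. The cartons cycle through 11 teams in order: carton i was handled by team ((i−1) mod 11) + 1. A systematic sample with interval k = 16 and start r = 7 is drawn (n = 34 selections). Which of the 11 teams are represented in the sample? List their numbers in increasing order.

1, 2, 3, 4, 5, 6, 7, 8, 9, 10, 11

Consecutive selections differ by k = 16, so their team numbers differ by 16 mod 11 = 5.
gcd(16, 11) = 1, so the sample visits 11/1 = 11 distinct residues mod 11.
Start 7 is team 7; the teams hit are 1, 2, 3, 4, 5, 6, 7, 8, 9, 10, 11.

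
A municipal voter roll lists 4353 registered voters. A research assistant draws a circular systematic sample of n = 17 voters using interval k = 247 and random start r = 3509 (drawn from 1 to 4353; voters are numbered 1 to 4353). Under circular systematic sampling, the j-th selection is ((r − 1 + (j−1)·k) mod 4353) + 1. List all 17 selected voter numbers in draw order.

Selection 1: 3509
Selection 2: 3509 + 247 = 3756
Selection 3: 3756 + 247 = 4003
Selection 4: 4003 + 247 = 4250
Selection 5: 4250 + 247 = 4497 → 4497 − 4353 = 144
Selection 6: 144 + 247 = 391
Selection 7: 391 + 247 = 638
Selection 8: 638 + 247 = 885
Selection 9: 885 + 247 = 1132
Selection 10: 1132 + 247 = 1379
Selection 11: 1379 + 247 = 1626
Selection 12: 1626 + 247 = 1873
Selection 13: 1873 + 247 = 2120
Selection 14: 2120 + 247 = 2367
Selection 15: 2367 + 247 = 2614
Selection 16: 2614 + 247 = 2861
Selection 17: 2861 + 247 = 3108

3509, 3756, 4003, 4250, 144, 391, 638, 885, 1132, 1379, 1626, 1873, 2120, 2367, 2614, 2861, 3108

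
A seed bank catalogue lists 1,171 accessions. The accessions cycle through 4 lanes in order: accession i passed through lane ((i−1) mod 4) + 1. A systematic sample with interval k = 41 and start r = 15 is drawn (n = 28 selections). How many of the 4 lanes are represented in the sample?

4

Consecutive selections differ by k = 41, so their lane numbers differ by 41 mod 4 = 1.
gcd(41, 4) = 1, so the sample visits 4/1 = 4 distinct residues mod 4.
Start 15 is lane 3; the lanes hit are 1, 2, 3, 4.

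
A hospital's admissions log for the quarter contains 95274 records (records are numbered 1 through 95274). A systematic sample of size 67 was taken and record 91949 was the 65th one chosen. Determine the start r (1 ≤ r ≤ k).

k = 95274/67 = 1422
r = 91949 − (65−1)×1422 = 91949 − 91008 = 941

941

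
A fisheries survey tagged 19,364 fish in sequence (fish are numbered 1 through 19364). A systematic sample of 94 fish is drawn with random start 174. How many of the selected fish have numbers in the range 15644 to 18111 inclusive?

12

k = 19364/94 = 206
First selection ≥ 15644: 174 + ⌈(15644−174)/206⌉·206 = 174 + 76×206 = 15830
Last selection ≤ 18111: 174 + ⌊(18111−174)/206⌋·206 = 174 + 87×206 = 18096
Count = 87 − 76 + 1 = 12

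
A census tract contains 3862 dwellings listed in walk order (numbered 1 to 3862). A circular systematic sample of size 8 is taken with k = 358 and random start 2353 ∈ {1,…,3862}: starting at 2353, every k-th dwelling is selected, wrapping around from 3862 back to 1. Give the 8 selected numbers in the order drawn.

Selection 1: 2353
Selection 2: 2353 + 358 = 2711
Selection 3: 2711 + 358 = 3069
Selection 4: 3069 + 358 = 3427
Selection 5: 3427 + 358 = 3785
Selection 6: 3785 + 358 = 4143 → 4143 − 3862 = 281
Selection 7: 281 + 358 = 639
Selection 8: 639 + 358 = 997

2353, 2711, 3069, 3427, 3785, 281, 639, 997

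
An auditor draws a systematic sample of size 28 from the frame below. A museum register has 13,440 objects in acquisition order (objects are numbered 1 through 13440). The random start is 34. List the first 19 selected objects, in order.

34, 514, 994, 1474, 1954, 2434, 2914, 3394, 3874, 4354, 4834, 5314, 5794, 6274, 6754, 7234, 7714, 8194, 8674

k = N/n = 13440/28 = 480
object 1: 34
object 2: 34 + 480 = 514
object 3: 514 + 480 = 994
object 4: 994 + 480 = 1474
object 5: 1474 + 480 = 1954
object 6: 1954 + 480 = 2434
object 7: 2434 + 480 = 2914
object 8: 2914 + 480 = 3394
object 9: 3394 + 480 = 3874
object 10: 3874 + 480 = 4354
object 11: 4354 + 480 = 4834
object 12: 4834 + 480 = 5314
object 13: 5314 + 480 = 5794
object 14: 5794 + 480 = 6274
object 15: 6274 + 480 = 6754
object 16: 6754 + 480 = 7234
object 17: 7234 + 480 = 7714
object 18: 7714 + 480 = 8194
object 19: 8194 + 480 = 8674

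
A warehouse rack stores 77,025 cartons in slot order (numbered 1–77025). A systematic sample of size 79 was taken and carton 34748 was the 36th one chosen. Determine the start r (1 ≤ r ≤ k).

623

k = 77025/79 = 975
r = 34748 − (36−1)×975 = 34748 − 34125 = 623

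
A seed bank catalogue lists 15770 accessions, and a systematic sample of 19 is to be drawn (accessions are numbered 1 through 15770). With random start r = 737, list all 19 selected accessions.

k = N/n = 15770/19 = 830
accession 1: 737
accession 2: 737 + 830 = 1567
accession 3: 1567 + 830 = 2397
accession 4: 2397 + 830 = 3227
accession 5: 3227 + 830 = 4057
accession 6: 4057 + 830 = 4887
accession 7: 4887 + 830 = 5717
accession 8: 5717 + 830 = 6547
accession 9: 6547 + 830 = 7377
accession 10: 7377 + 830 = 8207
accession 11: 8207 + 830 = 9037
accession 12: 9037 + 830 = 9867
accession 13: 9867 + 830 = 10697
accession 14: 10697 + 830 = 11527
accession 15: 11527 + 830 = 12357
accession 16: 12357 + 830 = 13187
accession 17: 13187 + 830 = 14017
accession 18: 14017 + 830 = 14847
accession 19: 14847 + 830 = 15677

737, 1567, 2397, 3227, 4057, 4887, 5717, 6547, 7377, 8207, 9037, 9867, 10697, 11527, 12357, 13187, 14017, 14847, 15677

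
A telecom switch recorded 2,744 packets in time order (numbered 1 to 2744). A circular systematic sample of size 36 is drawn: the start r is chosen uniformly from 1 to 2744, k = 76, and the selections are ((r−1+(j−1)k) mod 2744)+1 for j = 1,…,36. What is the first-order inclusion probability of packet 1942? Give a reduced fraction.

9/686

For each position j, as r ranges over 1…2744 the j-th selection hits every packet exactly once, so packet 1942 is selected for exactly 36 of the 2744 starts.
Inclusion probability = 36/2744 = 9/686.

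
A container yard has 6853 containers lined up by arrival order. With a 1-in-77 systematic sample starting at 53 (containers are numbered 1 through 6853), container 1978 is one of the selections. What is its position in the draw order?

26

k = 77
position = (1978 − 53)/77 + 1 = 1925/77 + 1 = 25 + 1 = 26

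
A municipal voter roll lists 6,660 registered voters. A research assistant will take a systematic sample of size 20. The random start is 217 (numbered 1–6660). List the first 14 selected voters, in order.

217, 550, 883, 1216, 1549, 1882, 2215, 2548, 2881, 3214, 3547, 3880, 4213, 4546

k = N/n = 6660/20 = 333
voter 1: 217
voter 2: 217 + 333 = 550
voter 3: 550 + 333 = 883
voter 4: 883 + 333 = 1216
voter 5: 1216 + 333 = 1549
voter 6: 1549 + 333 = 1882
voter 7: 1882 + 333 = 2215
voter 8: 2215 + 333 = 2548
voter 9: 2548 + 333 = 2881
voter 10: 2881 + 333 = 3214
voter 11: 3214 + 333 = 3547
voter 12: 3547 + 333 = 3880
voter 13: 3880 + 333 = 4213
voter 14: 4213 + 333 = 4546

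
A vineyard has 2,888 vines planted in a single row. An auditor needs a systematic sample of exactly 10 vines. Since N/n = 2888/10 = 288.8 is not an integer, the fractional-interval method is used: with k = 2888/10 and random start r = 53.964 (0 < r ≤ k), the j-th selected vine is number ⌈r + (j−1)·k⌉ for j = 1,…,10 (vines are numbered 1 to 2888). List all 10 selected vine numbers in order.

j=1: r + 0k = 53.964 → ⌈·⌉ = 54
j=2: r + 1k = 342.764 → ⌈·⌉ = 343
j=3: r + 2k = 631.564 → ⌈·⌉ = 632
j=4: r + 3k = 920.364 → ⌈·⌉ = 921
j=5: r + 4k = 1209.164 → ⌈·⌉ = 1210
j=6: r + 5k = 1497.964 → ⌈·⌉ = 1498
j=7: r + 6k = 1786.764 → ⌈·⌉ = 1787
j=8: r + 7k = 2075.564 → ⌈·⌉ = 2076
j=9: r + 8k = 2364.364 → ⌈·⌉ = 2365
j=10: r + 9k = 2653.164 → ⌈·⌉ = 2654

54, 343, 632, 921, 1210, 1498, 1787, 2076, 2365, 2654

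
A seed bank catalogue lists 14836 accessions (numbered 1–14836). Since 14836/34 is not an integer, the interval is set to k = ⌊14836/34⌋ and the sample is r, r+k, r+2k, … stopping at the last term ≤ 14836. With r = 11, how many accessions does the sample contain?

k = ⌊14836/34⌋ = 436
Achieved size = ⌊(14836 − 11)/436⌋ + 1 = ⌊14825/436⌋ + 1 = 34 + 1 = 35
(last selection: 11 + 34×436 = 14835 ≤ 14836; next would be 15271 > 14836)

35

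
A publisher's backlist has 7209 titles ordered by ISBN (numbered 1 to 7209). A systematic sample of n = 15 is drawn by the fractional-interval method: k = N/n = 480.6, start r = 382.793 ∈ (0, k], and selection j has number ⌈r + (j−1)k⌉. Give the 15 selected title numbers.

383, 864, 1344, 1825, 2306, 2786, 3267, 3747, 4228, 4709, 5189, 5670, 6150, 6631, 7112

j=1: r + 0k = 382.793 → ⌈·⌉ = 383
j=2: r + 1k = 863.393 → ⌈·⌉ = 864
j=3: r + 2k = 1343.993 → ⌈·⌉ = 1344
j=4: r + 3k = 1824.593 → ⌈·⌉ = 1825
j=5: r + 4k = 2305.193 → ⌈·⌉ = 2306
j=6: r + 5k = 2785.793 → ⌈·⌉ = 2786
j=7: r + 6k = 3266.393 → ⌈·⌉ = 3267
j=8: r + 7k = 3746.993 → ⌈·⌉ = 3747
j=9: r + 8k = 4227.593 → ⌈·⌉ = 4228
j=10: r + 9k = 4708.193 → ⌈·⌉ = 4709
j=11: r + 10k = 5188.793 → ⌈·⌉ = 5189
j=12: r + 11k = 5669.393 → ⌈·⌉ = 5670
j=13: r + 12k = 6149.993 → ⌈·⌉ = 6150
j=14: r + 13k = 6630.593 → ⌈·⌉ = 6631
j=15: r + 14k = 7111.193 → ⌈·⌉ = 7112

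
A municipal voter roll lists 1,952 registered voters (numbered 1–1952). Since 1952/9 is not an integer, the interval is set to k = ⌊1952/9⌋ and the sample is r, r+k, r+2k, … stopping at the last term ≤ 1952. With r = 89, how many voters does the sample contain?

9

k = ⌊1952/9⌋ = 216
Achieved size = ⌊(1952 − 89)/216⌋ + 1 = ⌊1863/216⌋ + 1 = 8 + 1 = 9
(last selection: 89 + 8×216 = 1817 ≤ 1952; next would be 2033 > 1952)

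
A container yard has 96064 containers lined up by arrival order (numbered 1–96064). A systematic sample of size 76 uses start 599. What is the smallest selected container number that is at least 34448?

k = 96064/76 = 1264
Steps past start: ⌈(34448 − 599)/1264⌉ = ⌈33849/1264⌉ = 27
Selected container: 599 + 27×1264 = 34727

34727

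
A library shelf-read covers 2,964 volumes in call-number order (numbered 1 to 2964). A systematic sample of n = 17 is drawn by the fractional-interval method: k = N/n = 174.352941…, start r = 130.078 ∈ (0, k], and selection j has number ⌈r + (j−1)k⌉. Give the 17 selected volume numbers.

j=1: r + 0k = 130.078 → ⌈·⌉ = 131
j=2: r + 1k = 304.430941… → ⌈·⌉ = 305
j=3: r + 2k = 478.783882… → ⌈·⌉ = 479
j=4: r + 3k = 653.136823… → ⌈·⌉ = 654
j=5: r + 4k = 827.489764… → ⌈·⌉ = 828
j=6: r + 5k = 1001.842705… → ⌈·⌉ = 1002
j=7: r + 6k = 1176.195647… → ⌈·⌉ = 1177
j=8: r + 7k = 1350.548588… → ⌈·⌉ = 1351
j=9: r + 8k = 1524.901529… → ⌈·⌉ = 1525
j=10: r + 9k = 1699.254470… → ⌈·⌉ = 1700
j=11: r + 10k = 1873.607411… → ⌈·⌉ = 1874
j=12: r + 11k = 2047.960352… → ⌈·⌉ = 2048
j=13: r + 12k = 2222.313294… → ⌈·⌉ = 2223
j=14: r + 13k = 2396.666235… → ⌈·⌉ = 2397
j=15: r + 14k = 2571.019176… → ⌈·⌉ = 2572
j=16: r + 15k = 2745.372117… → ⌈·⌉ = 2746
j=17: r + 16k = 2919.725058… → ⌈·⌉ = 2920

131, 305, 479, 654, 828, 1002, 1177, 1351, 1525, 1700, 1874, 2048, 2223, 2397, 2572, 2746, 2920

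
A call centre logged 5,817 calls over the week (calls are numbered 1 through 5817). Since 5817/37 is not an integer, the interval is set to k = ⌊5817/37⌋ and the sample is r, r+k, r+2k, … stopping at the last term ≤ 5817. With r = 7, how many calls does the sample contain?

38

k = ⌊5817/37⌋ = 157
Achieved size = ⌊(5817 − 7)/157⌋ + 1 = ⌊5810/157⌋ + 1 = 37 + 1 = 38
(last selection: 7 + 37×157 = 5816 ≤ 5817; next would be 5973 > 5817)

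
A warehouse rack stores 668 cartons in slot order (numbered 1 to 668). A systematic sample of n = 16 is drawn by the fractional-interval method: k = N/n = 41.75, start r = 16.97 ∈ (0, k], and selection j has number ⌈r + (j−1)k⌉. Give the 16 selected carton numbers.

j=1: r + 0k = 16.97 → ⌈·⌉ = 17
j=2: r + 1k = 58.72 → ⌈·⌉ = 59
j=3: r + 2k = 100.47 → ⌈·⌉ = 101
j=4: r + 3k = 142.22 → ⌈·⌉ = 143
j=5: r + 4k = 183.97 → ⌈·⌉ = 184
j=6: r + 5k = 225.72 → ⌈·⌉ = 226
j=7: r + 6k = 267.47 → ⌈·⌉ = 268
j=8: r + 7k = 309.22 → ⌈·⌉ = 310
j=9: r + 8k = 350.97 → ⌈·⌉ = 351
j=10: r + 9k = 392.72 → ⌈·⌉ = 393
j=11: r + 10k = 434.47 → ⌈·⌉ = 435
j=12: r + 11k = 476.22 → ⌈·⌉ = 477
j=13: r + 12k = 517.97 → ⌈·⌉ = 518
j=14: r + 13k = 559.72 → ⌈·⌉ = 560
j=15: r + 14k = 601.47 → ⌈·⌉ = 602
j=16: r + 15k = 643.22 → ⌈·⌉ = 644

17, 59, 101, 143, 184, 226, 268, 310, 351, 393, 435, 477, 518, 560, 602, 644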